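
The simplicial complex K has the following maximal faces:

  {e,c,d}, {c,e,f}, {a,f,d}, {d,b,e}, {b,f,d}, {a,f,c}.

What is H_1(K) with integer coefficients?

H_1 = Z.

K has 6 vertices, 12 edges, 6 triangles.
rank ∂_1 = 5, rank ∂_2 = 6 ⇒ b_1 = 12 − 5 − 6 = 1; all invariant factors of ∂_2 are 1 so no torsion. So H_1 ≅ Z.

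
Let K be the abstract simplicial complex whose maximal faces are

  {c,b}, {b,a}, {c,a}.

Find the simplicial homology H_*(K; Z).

H_0 ≅ Z,  H_1 ≅ Z.

Take the total order a < b < c on the vertex set. Then K (dimension 1) consists of the simplices:

  0-simplices (3): a, b, c
  1-simplices (3): ab, ac, bc

giving chain groups C_0 ≅ Z^3, C_1 ≅ Z^3.

∂_1: C_1 → C_0 maps an edge to its endpoints' difference, ∂[p,q] = q − p. For instance
  ∂bc = c − b.
The 3×3 boundary matrix has rank 2 and Smith normal form diag(1,1).

Reading off H_k = ker ∂_k / im ∂_{k+1}:

  H_0: rank C_0 − rank ∂_1 = 3 − 2 = 1, and the invariant factors of ∂_1 are all 1, so H_0 = Z.
  H_1: rank ker ∂_1 − rank ∂_2 = (3 − 2) − 0 = 1, and there is no ∂_2, so H_1 = Z.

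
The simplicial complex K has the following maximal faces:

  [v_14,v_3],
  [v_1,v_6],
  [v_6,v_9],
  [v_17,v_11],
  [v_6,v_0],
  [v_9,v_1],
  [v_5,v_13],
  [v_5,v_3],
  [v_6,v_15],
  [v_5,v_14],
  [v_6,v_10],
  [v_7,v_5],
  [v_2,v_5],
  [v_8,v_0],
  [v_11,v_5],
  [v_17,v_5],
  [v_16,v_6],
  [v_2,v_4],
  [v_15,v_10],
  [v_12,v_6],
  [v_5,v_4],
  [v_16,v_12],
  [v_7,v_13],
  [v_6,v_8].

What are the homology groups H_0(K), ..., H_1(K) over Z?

Fix the vertex order v_0 < v_1 < v_2 < v_3 < v_4 < v_5 < v_6 < v_7 < v_8 < v_9 < v_10 < v_11 < v_12 < v_13 < v_14 < v_15 < v_16 < v_17 and write every simplex with vertices in increasing order. Then dim K = 1 and the simplices of K are:

  0-simplices (18): [v_0], [v_1], [v_2], [v_3], [v_4], [v_5], [v_6], [v_7], [v_8], [v_9], [v_10], [v_11], [v_12], [v_13], [v_14], [v_15], [v_16], [v_17]
  1-simplices (24): (24 of them)

giving chain groups C_0 ≅ Z^18, C_1 ≅ Z^24.

Boundary ∂_1: C_1 → C_0 maps an edge to its endpoints' difference, ∂[p,q] = q − p. For instance
  ∂[v_5,v_14] = [v_14] − [v_5].
This gives a 18×24 integer matrix of rank 16; reducing to Smith normal form yields diagonal entries (1,1,1,1,1,1,1,1,1,1,1,1,1,1,1,1).

Computing H_k = (kernel of ∂_k) / (image of ∂_{k+1}):

  H_0: rank C_0 − rank ∂_1 = 18 − 16 = 2, and the invariant factors of ∂_1 are all 1, so H_0 ≅ Z^2.
  H_1: rank ker ∂_1 − rank ∂_2 = (24 − 16) − 0 = 8, and there is no ∂_2, so H_1 ≅ Z^8.

H_0 ≅ Z^2,  H_1 ≅ Z^8.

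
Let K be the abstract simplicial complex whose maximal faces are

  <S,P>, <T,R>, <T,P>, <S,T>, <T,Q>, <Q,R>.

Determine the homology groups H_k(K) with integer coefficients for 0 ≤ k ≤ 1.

H_0 = Z,  H_1 = Z^2.

K has 5 vertices, 6 edges.
rank ∂_0 = 0, rank ∂_1 = 4 ⇒ b_0 = 5 − 0 − 4 = 1; all invariant factors of ∂_1 are 1 so no torsion. So H_0 = Z.
rank ∂_1 = 4, rank ∂_2 = 0 ⇒ b_1 = 6 − 4 − 0 = 2. So H_1 = Z^2.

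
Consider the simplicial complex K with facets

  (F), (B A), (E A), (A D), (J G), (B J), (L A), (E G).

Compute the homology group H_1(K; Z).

We work with the vertex ordering A < B < D < E < F < G < J < L. The simplices of K, each written with vertices in increasing order, are:

  0-simplices (8): A, B, D, E, F, G, J, L
  1-simplices (7): AB, AD, AE, AL, BJ, EG, GJ

Hence C_0 ≅ Z^8, C_1 ≅ Z^7.

The boundary map ∂_1: C_1 → C_0 is given by ∂[p,q] = [q] − [p]. For instance
  ∂GJ = J − G.
This gives a 8×7 integer matrix of rank 6; reducing to Smith normal form yields diagonal entries (1,1,1,1,1,1).

From H_k ≅ ker(∂_k) / im(∂_{k+1}) we obtain:

  H_1: rank ker ∂_1 − rank ∂_2 = (7 − 6) − 0 = 1, and there is no ∂_2, so H_1 = Z.

H_1 ≅ Z.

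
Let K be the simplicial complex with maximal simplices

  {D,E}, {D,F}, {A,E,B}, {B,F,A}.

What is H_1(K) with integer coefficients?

H_1 ≅ Z.

Take the total order A < B < D < E < F on the vertex set. Then K (dimension 2) consists of the simplices:

  0-simplices (5): A, B, D, E, F
  1-simplices (7): AB, AE, AF, BE, BF, DE, DF
  2-simplices (2): ABE, ABF

so the chain groups are C_0 ≅ Z^5, C_1 ≅ Z^7, C_2 ≅ Z^2.

Boundary ∂_1: C_1 → C_0 sends each edge [p,q] (with p < q) to q − p. For instance
  ∂BF = F − B.
As a 5×7 matrix over Z this has rank 4, with invariant factors (1,1,1,1).

The boundary map ∂_2: C_2 → C_1 maps a triangle to the signed sum of its edges. For instance
  ∂ABE = BE − AE + AB,
  ∂ABF = BF − AF + AB.
As a 7×2 matrix over Z this has rank 2, with invariant factors (1,1).

Now H_k = ker ∂_k / im ∂_{k+1}, so:

  H_1: rank ker ∂_1 − rank ∂_2 = (7 − 4) − 2 = 1, and the invariant factors of ∂_2 are all 1, so H_1 = Z.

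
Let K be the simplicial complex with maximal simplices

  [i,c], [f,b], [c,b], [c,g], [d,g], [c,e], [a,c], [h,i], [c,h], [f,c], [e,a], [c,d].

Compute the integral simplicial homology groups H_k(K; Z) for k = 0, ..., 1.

K has 9 vertices, 12 edges.
rank ∂_0 = 0, rank ∂_1 = 8 ⇒ b_0 = 9 − 0 − 8 = 1; all invariant factors of ∂_1 are 1 so no torsion. So H_0 ≅ Z.
rank ∂_1 = 8, rank ∂_2 = 0 ⇒ b_1 = 12 − 8 − 0 = 4. So H_1 ≅ Z^4.

H_0 = Z,  H_1 = Z^4.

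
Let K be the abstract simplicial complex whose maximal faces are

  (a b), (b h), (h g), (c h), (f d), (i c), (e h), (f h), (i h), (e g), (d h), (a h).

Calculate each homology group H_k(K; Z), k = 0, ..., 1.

We work with the vertex ordering a < b < c < d < e < f < g < h < i. The simplices of K, each written with vertices in increasing order, are:

  0-simplices (9): a, b, c, d, e, f, g, h, i
  1-simplices (12): ab, ah, bh, ch, ci, df, dh, eg, eh, fh, gh, hi

Hence C_0 ≅ Z^9, C_1 ≅ Z^12.

The boundary map ∂_1: C_1 → C_0 sends each edge [p,q] (with p < q) to q − p. For instance
  ∂ci = i − c.
As a 9×12 matrix over Z this has rank 8, with invariant factors (1,1,1,1,1,1,1,1).

From H_k ≅ ker(∂_k) / im(∂_{k+1}) we obtain:

  H_0: rank C_0 − rank ∂_1 = 9 − 8 = 1, and the invariant factors of ∂_1 are all 1, so H_0 = Z.
  H_1: rank ker ∂_1 − rank ∂_2 = (12 − 8) − 0 = 4, and there is no ∂_2, so H_1 = Z^4.

H_0 ≅ Z,  H_1 ≅ Z^4.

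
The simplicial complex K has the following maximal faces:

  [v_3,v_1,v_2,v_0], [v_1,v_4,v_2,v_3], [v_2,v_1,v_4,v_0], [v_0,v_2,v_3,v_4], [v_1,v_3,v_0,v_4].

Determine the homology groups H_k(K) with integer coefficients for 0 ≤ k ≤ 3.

H_0 = Z,  H_1 = 0,  H_2 = 0,  H_3 = Z.

Fix the vertex order v_0 < v_1 < v_2 < v_3 < v_4 and write every simplex with vertices in increasing order. Then dim K = 3 and the simplices of K are:

  0-simplices (5): [v_0], [v_1], [v_2], [v_3], [v_4]
  1-simplices (10): [v_0,v_1], [v_0,v_2], [v_0,v_3], [v_0,v_4], [v_1,v_2], [v_1,v_3], [v_1,v_4], [v_2,v_3], [v_2,v_4], [v_3,v_4]
  2-simplices (10): [v_0,v_1,v_2], [v_0,v_1,v_3], [v_0,v_1,v_4], [v_0,v_2,v_3], [v_0,v_2,v_4], [v_0,v_3,v_4], [v_1,v_2,v_3], [v_1,v_2,v_4], [v_1,v_3,v_4], [v_2,v_3,v_4]
  3-simplices (5): [v_0,v_1,v_2,v_3], [v_0,v_1,v_2,v_4], [v_0,v_1,v_3,v_4], [v_0,v_2,v_3,v_4], [v_1,v_2,v_3,v_4]

giving chain groups C_0 ≅ Z^5, C_1 ≅ Z^10, C_2 ≅ Z^10, C_3 ≅ Z^5.

Boundary ∂_1: C_1 → C_0 is given by ∂[p,q] = [q] − [p]. For instance
  ∂[v_1,v_3] = [v_3] − [v_1].
The 5×10 boundary matrix has rank 4 and Smith normal form diag(1,1,1,1).

Boundary ∂_2: C_2 → C_1 sends each 2-simplex [p,q,r] to [q,r] − [p,r] + [p,q]. For instance
  ∂[v_0,v_1,v_3] = [v_1,v_3] − [v_0,v_3] + [v_0,v_1],
  ∂[v_1,v_3,v_4] = [v_3,v_4] − [v_1,v_4] + [v_1,v_3].
As a 10×10 matrix over Z this has rank 6, with invariant factors (1,1,1,1,1,1).

∂_3: C_3 → C_2 sends each 3-simplex σ to the alternating sum Σ_i (−1)^i (σ with its i-th vertex removed). For instance
  ∂[v_0,v_1,v_3,v_4] = [v_1,v_3,v_4] − [v_0,v_3,v_4] + [v_0,v_1,v_4] − [v_0,v_1,v_3],
  ∂[v_0,v_2,v_3,v_4] = [v_2,v_3,v_4] − [v_0,v_3,v_4] + [v_0,v_2,v_4] − [v_0,v_2,v_3].
The 10×5 boundary matrix has rank 4 and Smith normal form diag(1,1,1,1).

From H_k ≅ ker(∂_k) / im(∂_{k+1}) we obtain:

  H_0: rank C_0 − rank ∂_1 = 5 − 4 = 1, and the invariant factors of ∂_1 are all 1, so H_0 = Z.
  H_1: rank ker ∂_1 − rank ∂_2 = (10 − 4) − 6 = 0, and the invariant factors of ∂_2 are all 1, so H_1 = 0.
  H_2: rank ker ∂_2 − rank ∂_3 = (10 − 6) − 4 = 0, and the invariant factors of ∂_3 are all 1, so H_2 = 0.
  H_3: rank ker ∂_3 − rank ∂_4 = (5 − 4) − 0 = 1, and there is no ∂_4, so H_3 = Z.

As a check, the Euler characteristic is 5 − 10 + 10 − 5 = 0, which agrees with 1 − 0 + 0 − 1 = 0.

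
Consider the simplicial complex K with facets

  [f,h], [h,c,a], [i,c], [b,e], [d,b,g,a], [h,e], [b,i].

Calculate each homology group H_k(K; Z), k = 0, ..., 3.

We work with the vertex ordering a < b < c < d < e < f < g < h < i. The simplices of K, each written with vertices in increasing order, are:

  0-simplices (9): a, b, c, d, e, f, g, h, i
  1-simplices (14): ab, ac, ad, ag, ah, bd, be, bg, bi, ch, ci, dg, eh, fh
  2-simplices (5): abd, abg, ach, adg, bdg
  3-simplices (1): abdg

giving chain groups C_0 ≅ Z^9, C_1 ≅ Z^14, C_2 ≅ Z^5, C_3 ≅ Z^1.

Boundary ∂_1: C_1 → C_0 is given by ∂[p,q] = [q] − [p].
This gives a 9×14 integer matrix of rank 8; reducing to Smith normal form yields diagonal entries (1,1,1,1,1,1,1,1).

∂_2: C_2 → C_1 maps a triangle to the signed sum of its edges. For instance
  ∂abd = bd − ad + ab,
  ∂bdg = dg − bg + bd.
The resulting 14×5 matrix has rank 4, and its Smith normal form has invariant factors (1,1,1,1).

∂_3: C_3 → C_2 sends each 3-simplex σ to the alternating sum Σ_i (−1)^i (σ with its i-th vertex removed). For instance
  ∂abdg = bdg − adg + abg − abd.
The 5×1 boundary matrix has rank 1 and Smith normal form diag(1).

Computing H_k = (kernel of ∂_k) / (image of ∂_{k+1}):

  H_0: rank C_0 − rank ∂_1 = 9 − 8 = 1, and the invariant factors of ∂_1 are all 1, so H_0 = Z.
  H_1: rank ker ∂_1 − rank ∂_2 = (14 − 8) − 4 = 2, and the invariant factors of ∂_2 are all 1, so H_1 = Z^2.
  H_2: rank ker ∂_2 − rank ∂_3 = (5 − 4) − 1 = 0, and the invariant factors of ∂_3 are all 1, so H_2 = 0.
  H_3: rank ker ∂_3 − rank ∂_4 = (1 − 1) − 0 = 0, and there is no ∂_4, so H_3 = 0.

H_0 ≅ Z,  H_1 ≅ Z^2,  H_2 = 0,  H_3 = 0.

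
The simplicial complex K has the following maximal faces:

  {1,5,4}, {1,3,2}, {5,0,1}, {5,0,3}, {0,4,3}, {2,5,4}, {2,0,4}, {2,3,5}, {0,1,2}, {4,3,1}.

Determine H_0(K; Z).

H_0 = Z.

Order the vertices as 0 < 1 < 2 < 3 < 4 < 5. Listing each simplex with vertices in this order, K has dimension 2 with simplices:

  0-simplices (6): [0], [1], [2], [3], [4], [5]
  1-simplices (15): [0,1], [0,2], [0,3], [0,4], [0,5], [1,2], [1,3], [1,4], [1,5], [2,3], [2,4], [2,5], [3,4], [3,5], [4,5]
  2-simplices (10): [0,1,2], [0,1,5], [0,2,4], [0,3,4], [0,3,5], [1,2,3], [1,3,4], [1,4,5], [2,3,5], [2,4,5]

giving chain groups C_0 ≅ Z^6, C_1 ≅ Z^15, C_2 ≅ Z^10.

The boundary map ∂_1: C_1 → C_0 maps an edge to its endpoints' difference, ∂[p,q] = q − p. For instance
  ∂[0,1] = [1] − [0].
As a 6×15 matrix over Z this has rank 5, with invariant factors (1,1,1,1,1).

∂_2: C_2 → C_1 maps a triangle to the signed sum of its edges. For instance
  ∂[2,3,5] = [3,5] − [2,5] + [2,3],
  ∂[0,3,4] = [3,4] − [0,4] + [0,3].
The resulting 15×10 matrix has rank 10, and its Smith normal form has invariant factors (1,1,1,1,1,1,1,1,1,2).

Reading off H_k = ker ∂_k / im ∂_{k+1}:

  H_0: rank C_0 − rank ∂_1 = 6 − 5 = 1, and the invariant factors of ∂_1 are all 1, so H_0 = Z.

(K is a triangulation of the real projective plane RP^2.)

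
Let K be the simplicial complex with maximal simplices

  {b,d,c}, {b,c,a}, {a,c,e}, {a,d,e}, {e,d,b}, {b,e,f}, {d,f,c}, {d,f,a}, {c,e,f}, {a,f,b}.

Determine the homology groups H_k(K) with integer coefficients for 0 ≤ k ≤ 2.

We work with the vertex ordering a < b < c < d < e < f. The simplices of K, each written with vertices in increasing order, are:

  0-simplices (6): a, b, c, d, e, f
  1-simplices (15): ab, ac, ad, ae, af, bc, bd, be, bf, cd, ce, cf, de, df, ef
  2-simplices (10): abc, abf, ace, ade, adf, bcd, bde, bef, cdf, cef

so the chain groups are C_0 ≅ Z^6, C_1 ≅ Z^15, C_2 ≅ Z^10.

Boundary ∂_1: C_1 → C_0 sends each edge [p,q] (with p < q) to q − p.
This gives a 6×15 integer matrix of rank 5; reducing to Smith normal form yields diagonal entries (1,1,1,1,1).

The boundary map ∂_2: C_2 → C_1 acts by ∂[p,q,r] = [q,r] − [p,r] + [p,q]. For instance
  ∂bef = ef − bf + be,
  ∂ace = ce − ae + ac.
As a 15×10 matrix over Z this has rank 10, with invariant factors (1,1,1,1,1,1,1,1,1,2).

Computing H_k = (kernel of ∂_k) / (image of ∂_{k+1}):

  H_0: rank C_0 − rank ∂_1 = 6 − 5 = 1, and the invariant factors of ∂_1 are all 1, so H_0 ≅ Z.
  H_1: rank ker ∂_1 − rank ∂_2 = (15 − 5) − 10 = 0, and ∂_2 has invariant factor 2 > 1, so H_1 ≅ Z/2.
  H_2: rank ker ∂_2 − rank ∂_3 = (10 − 10) − 0 = 0, and there is no ∂_3, so H_2 ≅ 0.

H_0 = Z,  H_1 = Z/2,  H_2 = 0.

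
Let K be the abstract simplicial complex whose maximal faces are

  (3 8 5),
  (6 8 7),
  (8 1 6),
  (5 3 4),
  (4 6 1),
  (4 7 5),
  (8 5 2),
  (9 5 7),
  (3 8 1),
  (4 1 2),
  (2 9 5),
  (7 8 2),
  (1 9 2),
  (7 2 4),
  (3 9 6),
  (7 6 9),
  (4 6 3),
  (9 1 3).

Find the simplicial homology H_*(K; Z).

H_0 = Z,  H_1 = Z ⊕ Z/2Z,  H_2 = 0.

Take the total order 1 < 2 < 3 < 4 < 5 < 6 < 7 < 8 < 9 on the vertex set. Then K (dimension 2) consists of the simplices:

  0-simplices (9): [1], [2], [3], [4], [5], [6], [7], [8], [9]
  1-simplices (27): (27 of them)
  2-simplices (18): [1,2,4], [1,2,9], [1,3,8], [1,3,9], [1,4,6], [1,6,8], [2,4,7], [2,5,8], [2,5,9], [2,7,8], [3,4,5], [3,4,6], [3,5,8], [3,6,9], [4,5,7], [5,7,9], [6,7,8], [6,7,9]

so the chain groups are C_0 ≅ Z^9, C_1 ≅ Z^27, C_2 ≅ Z^18.

∂_1: C_1 → C_0 sends each edge [p,q] (with p < q) to q − p. For instance
  ∂[6,9] = [9] − [6].
This gives a 9×27 integer matrix of rank 8; reducing to Smith normal form yields diagonal entries (1,1,1,1,1,1,1,1).

The boundary map ∂_2: C_2 → C_1 maps a triangle to the signed sum of its edges. For instance
  ∂[1,6,8] = [6,8] − [1,8] + [1,6],
  ∂[1,3,8] = [3,8] − [1,8] + [1,3].
This gives a 27×18 integer matrix of rank 18; reducing to Smith normal form yields diagonal entries (1,1,1,1,1,1,1,1,1,1,1,1,1,1,1,1,1,2).

Computing H_k = (kernel of ∂_k) / (image of ∂_{k+1}):

  H_0: rank C_0 − rank ∂_1 = 9 − 8 = 1, and the invariant factors of ∂_1 are all 1, so H_0 ≅ Z.
  H_1: rank ker ∂_1 − rank ∂_2 = (27 − 8) − 18 = 1, and ∂_2 has invariant factor 2 > 1, so H_1 ≅ Z ⊕ Z/2Z.
  H_2: rank ker ∂_2 − rank ∂_3 = (18 − 18) − 0 = 0, and there is no ∂_3, so H_2 ≅ 0.

(K is a triangulation of the Klein bottle.)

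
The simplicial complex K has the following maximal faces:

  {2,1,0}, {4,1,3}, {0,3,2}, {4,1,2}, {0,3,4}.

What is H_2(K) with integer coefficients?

H_2 = 0.

Take the total order 0 < 1 < 2 < 3 < 4 on the vertex set. Then K (dimension 2) consists of the simplices:

  0-simplices (5): [0], [1], [2], [3], [4]
  1-simplices (10): [0,1], [0,2], [0,3], [0,4], [1,2], [1,3], [1,4], [2,3], [2,4], [3,4]
  2-simplices (5): [0,1,2], [0,2,3], [0,3,4], [1,2,4], [1,3,4]

Hence C_0 ≅ Z^5, C_1 ≅ Z^10, C_2 ≅ Z^5.

∂_1: C_1 → C_0 is given by ∂[p,q] = [q] − [p]. For instance
  ∂[1,2] = [2] − [1].
As a 5×10 matrix over Z this has rank 4, with invariant factors (1,1,1,1).

Boundary ∂_2: C_2 → C_1 maps a triangle to the signed sum of its edges. For instance
  ∂[1,3,4] = [3,4] − [1,4] + [1,3],
  ∂[0,1,2] = [1,2] − [0,2] + [0,1].
As a 10×5 matrix over Z this has rank 5, with invariant factors (1,1,1,1,1).

Computing H_k = (kernel of ∂_k) / (image of ∂_{k+1}):

  H_2: rank ker ∂_2 − rank ∂_3 = (5 − 5) − 0 = 0, and there is no ∂_3, so H_2 ≅ 0.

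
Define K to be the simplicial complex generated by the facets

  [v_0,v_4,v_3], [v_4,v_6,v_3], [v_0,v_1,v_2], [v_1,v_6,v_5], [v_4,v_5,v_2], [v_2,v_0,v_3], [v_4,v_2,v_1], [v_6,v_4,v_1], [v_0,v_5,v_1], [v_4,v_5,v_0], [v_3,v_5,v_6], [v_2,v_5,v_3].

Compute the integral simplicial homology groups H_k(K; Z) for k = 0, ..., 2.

H_0 ≅ Z,  H_1 ≅ Z/2,  H_2 = 0.

Fix the vertex order v_0 < v_1 < v_2 < v_3 < v_4 < v_5 < v_6 and write every simplex with vertices in increasing order. Then dim K = 2 and the simplices of K are:

  0-simplices (7): [v_0], [v_1], [v_2], [v_3], [v_4], [v_5], [v_6]
  1-simplices (18): (18 of them)
  2-simplices (12): (12 of them)

Hence C_0 ≅ Z^7, C_1 ≅ Z^18, C_2 ≅ Z^12.

Boundary ∂_1: C_1 → C_0 is given by ∂[p,q] = [q] − [p].
The 7×18 boundary matrix has rank 6 and Smith normal form diag(1,1,1,1,1,1).

The boundary map ∂_2: C_2 → C_1 acts by ∂[p,q,r] = [q,r] − [p,r] + [p,q]. For instance
  ∂[v_0,v_2,v_3] = [v_2,v_3] − [v_0,v_3] + [v_0,v_2],
  ∂[v_0,v_1,v_2] = [v_1,v_2] − [v_0,v_2] + [v_0,v_1].
As a 18×12 matrix over Z this has rank 12, with invariant factors (1,1,1,1,1,1,1,1,1,1,1,2).

From H_k ≅ ker(∂_k) / im(∂_{k+1}) we obtain:

  H_0: rank C_0 − rank ∂_1 = 7 − 6 = 1, and the invariant factors of ∂_1 are all 1, so H_0 ≅ Z.
  H_1: rank ker ∂_1 − rank ∂_2 = (18 − 6) − 12 = 0, and ∂_2 has invariant factor 2 > 1, so H_1 ≅ Z/2.
  H_2: rank ker ∂_2 − rank ∂_3 = (12 − 12) − 0 = 0, and there is no ∂_3, so H_2 ≅ 0.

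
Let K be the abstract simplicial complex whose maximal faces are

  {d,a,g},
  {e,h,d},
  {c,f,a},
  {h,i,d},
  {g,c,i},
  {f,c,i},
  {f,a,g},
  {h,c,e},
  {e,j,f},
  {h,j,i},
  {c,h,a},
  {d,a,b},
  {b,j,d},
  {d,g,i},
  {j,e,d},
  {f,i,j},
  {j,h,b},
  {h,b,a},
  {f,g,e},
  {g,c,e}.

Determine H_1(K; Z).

H_1 = Z ⊕ Z/2.

Order the vertices as a < b < c < d < e < f < g < h < i < j. Listing each simplex with vertices in this order, K has dimension 2 with simplices:

  0-simplices (10): a, b, c, d, e, f, g, h, i, j
  1-simplices (30): ab, ac, ad, af, ag, ah, bd, bh, bj, ce, cf, cg, ch, ci, de, dg, dh, di, dj, ef, eg, eh, ej, fg, fi, fj, gi, hi, hj, ij
  2-simplices (20): abd, abh, acf, ach, adg, afg, bdj, bhj, ceg, ceh, cfi, cgi, deh, dej, dgi, dhi, efg, efj, fij, hij

giving chain groups C_0 ≅ Z^10, C_1 ≅ Z^30, C_2 ≅ Z^20.

Boundary ∂_1: C_1 → C_0 sends each edge [p,q] (with p < q) to q − p. For instance
  ∂ad = d − a.
The resulting 10×30 matrix has rank 9, and its Smith normal form has invariant factors (1,1,1,1,1,1,1,1,1).

∂_2: C_2 → C_1 acts by ∂[p,q,r] = [q,r] − [p,r] + [p,q]. For instance
  ∂fij = ij − fj + fi,
  ∂efj = fj − ej + ef.
The resulting 30×20 matrix has rank 20, and its Smith normal form has invariant factors (1,1,1,1,1,1,1,1,1,1,1,1,1,1,1,1,1,1,1,2).

Reading off H_k = ker ∂_k / im ∂_{k+1}:

  H_1: rank ker ∂_1 − rank ∂_2 = (30 − 9) − 20 = 1, and ∂_2 has invariant factor 2 > 1, so H_1 ≅ Z ⊕ Z/2.

(K is a triangulation of the Klein bottle.)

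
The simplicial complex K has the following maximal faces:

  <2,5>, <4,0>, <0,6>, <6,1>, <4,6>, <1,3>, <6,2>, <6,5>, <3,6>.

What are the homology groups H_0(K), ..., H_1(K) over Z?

H_0 ≅ Z,  H_1 ≅ Z^3.

Take the total order 0 < 1 < 2 < 3 < 4 < 5 < 6 on the vertex set. Then K (dimension 1) consists of the simplices:

  0-simplices (7): [0], [1], [2], [3], [4], [5], [6]
  1-simplices (9): [0,4], [0,6], [1,3], [1,6], [2,5], [2,6], [3,6], [4,6], [5,6]

so the chain groups are C_0 ≅ Z^7, C_1 ≅ Z^9.

Boundary ∂_1: C_1 → C_0 is given by ∂[p,q] = [q] − [p]. For instance
  ∂[1,6] = [6] − [1].
As a 7×9 matrix over Z this has rank 6, with invariant factors (1,1,1,1,1,1).

From H_k ≅ ker(∂_k) / im(∂_{k+1}) we obtain:

  H_0: rank C_0 − rank ∂_1 = 7 − 6 = 1, and the invariant factors of ∂_1 are all 1, so H_0 = Z.
  H_1: rank ker ∂_1 − rank ∂_2 = (9 − 6) − 0 = 3, and there is no ∂_2, so H_1 = Z^3.

As a check, the Euler characteristic is 7 − 9 = -2, which agrees with 1 − 3 = -2.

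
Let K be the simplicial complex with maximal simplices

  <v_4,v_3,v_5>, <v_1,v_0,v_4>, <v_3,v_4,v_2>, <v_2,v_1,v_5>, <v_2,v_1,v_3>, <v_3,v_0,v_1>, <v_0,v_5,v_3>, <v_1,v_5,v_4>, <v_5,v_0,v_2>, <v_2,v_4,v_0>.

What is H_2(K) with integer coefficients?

H_2 ≅ 0.

Take the total order v_0 < v_1 < v_2 < v_3 < v_4 < v_5 on the vertex set. Then K (dimension 2) consists of the simplices:

  0-simplices (6): [v_0], [v_1], [v_2], [v_3], [v_4], [v_5]
  1-simplices (15): (15 of them)
  2-simplices (10): [v_0,v_1,v_3], [v_0,v_1,v_4], [v_0,v_2,v_4], [v_0,v_2,v_5], [v_0,v_3,v_5], [v_1,v_2,v_3], [v_1,v_2,v_5], [v_1,v_4,v_5], [v_2,v_3,v_4], [v_3,v_4,v_5]

giving chain groups C_0 ≅ Z^6, C_1 ≅ Z^15, C_2 ≅ Z^10.

The boundary map ∂_1: C_1 → C_0 is given by ∂[p,q] = [q] − [p]. For instance
  ∂[v_0,v_2] = [v_2] − [v_0].
This gives a 6×15 integer matrix of rank 5; reducing to Smith normal form yields diagonal entries (1,1,1,1,1).

The boundary map ∂_2: C_2 → C_1 sends each 2-simplex [p,q,r] to [q,r] − [p,r] + [p,q]. For instance
  ∂[v_1,v_2,v_5] = [v_2,v_5] − [v_1,v_5] + [v_1,v_2],
  ∂[v_2,v_3,v_4] = [v_3,v_4] − [v_2,v_4] + [v_2,v_3].
This gives a 15×10 integer matrix of rank 10; reducing to Smith normal form yields diagonal entries (1,1,1,1,1,1,1,1,1,2).

Computing H_k = (kernel of ∂_k) / (image of ∂_{k+1}):

  H_2: rank ker ∂_2 − rank ∂_3 = (10 − 10) − 0 = 0, and there is no ∂_3, so H_2 = 0.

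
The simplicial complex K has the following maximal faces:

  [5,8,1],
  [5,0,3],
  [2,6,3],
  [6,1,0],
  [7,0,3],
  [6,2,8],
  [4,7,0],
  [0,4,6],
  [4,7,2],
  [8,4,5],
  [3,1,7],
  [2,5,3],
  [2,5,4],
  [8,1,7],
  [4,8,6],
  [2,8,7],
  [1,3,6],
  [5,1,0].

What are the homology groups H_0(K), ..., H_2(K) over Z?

H_0 = Z,  H_1 = Z ⊕ Z/2,  H_2 = 0.

Order the vertices as 0 < 1 < 2 < 3 < 4 < 5 < 6 < 7 < 8. Listing each simplex with vertices in this order, K has dimension 2 with simplices:

  0-simplices (9): [0], [1], [2], [3], [4], [5], [6], [7], [8]
  1-simplices (27): (27 of them)
  2-simplices (18): [0,1,5], [0,1,6], [0,3,5], [0,3,7], [0,4,6], [0,4,7], [1,3,6], [1,3,7], [1,5,8], [1,7,8], [2,3,5], [2,3,6], [2,4,5], [2,4,7], [2,6,8], [2,7,8], [4,5,8], [4,6,8]

Hence C_0 ≅ Z^9, C_1 ≅ Z^27, C_2 ≅ Z^18.

The boundary map ∂_1: C_1 → C_0 sends each edge [p,q] (with p < q) to q − p. For instance
  ∂[1,6] = [6] − [1].
This gives a 9×27 integer matrix of rank 8; reducing to Smith normal form yields diagonal entries (1,1,1,1,1,1,1,1).

Boundary ∂_2: C_2 → C_1 acts by ∂[p,q,r] = [q,r] − [p,r] + [p,q]. For instance
  ∂[2,3,5] = [3,5] − [2,5] + [2,3],
  ∂[1,3,6] = [3,6] − [1,6] + [1,3].
The 27×18 boundary matrix has rank 18 and Smith normal form diag(1,1,1,1,1,1,1,1,1,1,1,1,1,1,1,1,1,2).

Reading off H_k = ker ∂_k / im ∂_{k+1}:

  H_0: rank C_0 − rank ∂_1 = 9 − 8 = 1, and the invariant factors of ∂_1 are all 1, so H_0 ≅ Z.
  H_1: rank ker ∂_1 − rank ∂_2 = (27 − 8) − 18 = 1, and ∂_2 has invariant factor 2 > 1, so H_1 ≅ Z ⊕ Z/2.
  H_2: rank ker ∂_2 − rank ∂_3 = (18 − 18) − 0 = 0, and there is no ∂_3, so H_2 ≅ 0.

(K is a triangulation of the Klein bottle.)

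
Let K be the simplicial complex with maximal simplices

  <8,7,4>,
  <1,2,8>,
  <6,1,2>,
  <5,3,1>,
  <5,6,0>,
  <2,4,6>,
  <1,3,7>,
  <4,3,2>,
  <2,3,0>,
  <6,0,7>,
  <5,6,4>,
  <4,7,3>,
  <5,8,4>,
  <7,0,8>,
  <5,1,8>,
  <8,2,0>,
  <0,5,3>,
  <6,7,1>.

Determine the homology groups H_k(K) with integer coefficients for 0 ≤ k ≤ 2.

H_0 = Z,  H_1 = Z^2,  H_2 = Z.

Order the vertices as 0 < 1 < 2 < 3 < 4 < 5 < 6 < 7 < 8. Listing each simplex with vertices in this order, K has dimension 2 with simplices:

  0-simplices (9): [0], [1], [2], [3], [4], [5], [6], [7], [8]
  1-simplices (27): (27 of them)
  2-simplices (18): [0,2,3], [0,2,8], [0,3,5], [0,5,6], [0,6,7], [0,7,8], [1,2,6], [1,2,8], [1,3,5], [1,3,7], [1,5,8], [1,6,7], [2,3,4], [2,4,6], [3,4,7], [4,5,6], [4,5,8], [4,7,8]

giving chain groups C_0 ≅ Z^9, C_1 ≅ Z^27, C_2 ≅ Z^18.

Boundary ∂_1: C_1 → C_0 sends each edge [p,q] (with p < q) to q − p. For instance
  ∂[3,7] = [7] − [3].
This gives a 9×27 integer matrix of rank 8; reducing to Smith normal form yields diagonal entries (1,1,1,1,1,1,1,1).

The boundary map ∂_2: C_2 → C_1 acts by ∂[p,q,r] = [q,r] − [p,r] + [p,q]. For instance
  ∂[4,5,8] = [5,8] − [4,8] + [4,5],
  ∂[1,6,7] = [6,7] − [1,7] + [1,6].
The resulting 27×18 matrix has rank 17, and its Smith normal form has invariant factors (1,1,1,1,1,1,1,1,1,1,1,1,1,1,1,1,1).

Reading off H_k = ker ∂_k / im ∂_{k+1}:

  H_0: rank C_0 − rank ∂_1 = 9 − 8 = 1, and the invariant factors of ∂_1 are all 1, so H_0 = Z.
  H_1: rank ker ∂_1 − rank ∂_2 = (27 − 8) − 17 = 2, and the invariant factors of ∂_2 are all 1, so H_1 = Z^2.
  H_2: rank ker ∂_2 − rank ∂_3 = (18 − 17) − 0 = 1, and there is no ∂_3, so H_2 = Z.

(K is a triangulation of the torus T^2.)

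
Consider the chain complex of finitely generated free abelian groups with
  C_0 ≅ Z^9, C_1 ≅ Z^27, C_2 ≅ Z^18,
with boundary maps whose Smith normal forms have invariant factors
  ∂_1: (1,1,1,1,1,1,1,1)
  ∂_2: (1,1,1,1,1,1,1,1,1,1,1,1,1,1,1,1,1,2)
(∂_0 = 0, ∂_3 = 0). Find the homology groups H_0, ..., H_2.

H_0: b_0 = 9 − 0 − 8 = 1; torsion from ∂_1 factors > 1: none. So H_0 ≅ Z.
H_1: b_1 = 27 − 8 − 18 = 1; torsion from ∂_2 factors > 1: [2]. So H_1 ≅ Z ⊕ Z_2.
H_2: b_2 = 18 − 18 − 0 = 0; torsion from ∂_3 factors > 1: none. So H_2 ≅ 0.

H_0 ≅ Z,  H_1 ≅ Z ⊕ Z_2,  H_2 = 0.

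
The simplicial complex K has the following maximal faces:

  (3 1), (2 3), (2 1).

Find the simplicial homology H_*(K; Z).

Order the vertices as 1 < 2 < 3. Listing each simplex with vertices in this order, K has dimension 1 with simplices:

  0-simplices (3): [1], [2], [3]
  1-simplices (3): [1,2], [1,3], [2,3]

so the chain groups are C_0 ≅ Z^3, C_1 ≅ Z^3.

The boundary map ∂_1: C_1 → C_0 is given by ∂[p,q] = [q] − [p].
The 3×3 boundary matrix has rank 2 and Smith normal form diag(1,1).

Reading off H_k = ker ∂_k / im ∂_{k+1}:

  H_0: rank C_0 − rank ∂_1 = 3 − 2 = 1, and the invariant factors of ∂_1 are all 1, so H_0 ≅ Z.
  H_1: rank ker ∂_1 − rank ∂_2 = (3 − 2) − 0 = 1, and there is no ∂_2, so H_1 ≅ Z.

(K is a triangulation of the circle S^1.)

H_0 = Z,  H_1 = Z.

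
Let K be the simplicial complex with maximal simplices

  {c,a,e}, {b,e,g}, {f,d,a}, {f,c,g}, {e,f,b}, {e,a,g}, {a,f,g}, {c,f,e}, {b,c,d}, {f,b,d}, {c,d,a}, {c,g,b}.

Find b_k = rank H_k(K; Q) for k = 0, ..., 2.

We work with the vertex ordering a < b < c < d < e < f < g. The simplices of K, each written with vertices in increasing order, are:

  0-simplices (7): a, b, c, d, e, f, g
  1-simplices (18): ac, ad, ae, af, ag, bc, bd, be, bf, bg, cd, ce, cf, cg, df, ef, eg, fg
  2-simplices (12): acd, ace, adf, aeg, afg, bcd, bcg, bdf, bef, beg, cef, cfg

Hence C_0 ≅ Z^7, C_1 ≅ Z^18, C_2 ≅ Z^12.

∂_1: C_1 → C_0 maps an edge to its endpoints' difference, ∂[p,q] = q − p. For instance
  ∂ef = f − e.
This gives a 7×18 integer matrix of rank 6; reducing to Smith normal form yields diagonal entries (1,1,1,1,1,1).

Boundary ∂_2: C_2 → C_1 maps a triangle to the signed sum of its edges. For instance
  ∂bcg = cg − bg + bc,
  ∂cef = ef − cf + ce.
As a 18×12 matrix over Z this has rank 12, with invariant factors (1,1,1,1,1,1,1,1,1,1,1,2).

Now H_k = ker ∂_k / im ∂_{k+1}, so:

  H_0: rank C_0 − rank ∂_1 = 7 − 6 = 1, and the invariant factors of ∂_1 are all 1, so H_0 ≅ Z.
  H_1: rank ker ∂_1 − rank ∂_2 = (18 − 6) − 12 = 0, and ∂_2 has invariant factor 2 > 1, so H_1 ≅ Z_2.
  H_2: rank ker ∂_2 − rank ∂_3 = (12 − 12) − 0 = 0, and there is no ∂_3, so H_2 ≅ 0.

As a check, the Euler characteristic is 7 − 18 + 12 = 1, which agrees with 1 − 0 + 0 = 1.

Hence the Betti numbers are b_0 = 1, b_1 = 0, b_2 = 0.

b_0 = 1, b_1 = 0, b_2 = 0.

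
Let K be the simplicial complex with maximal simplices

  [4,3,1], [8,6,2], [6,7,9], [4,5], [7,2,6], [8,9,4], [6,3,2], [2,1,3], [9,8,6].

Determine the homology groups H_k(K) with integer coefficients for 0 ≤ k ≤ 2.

H_0 ≅ Z,  H_1 ≅ Z,  H_2 = 0.

K has 9 vertices, 17 edges, 8 triangles.
rank ∂_0 = 0, rank ∂_1 = 8 ⇒ b_0 = 9 − 0 − 8 = 1; all invariant factors of ∂_1 are 1 so no torsion. So H_0 = Z.
rank ∂_1 = 8, rank ∂_2 = 8 ⇒ b_1 = 17 − 8 − 8 = 1; all invariant factors of ∂_2 are 1 so no torsion. So H_1 = Z.
rank ∂_2 = 8, rank ∂_3 = 0 ⇒ b_2 = 8 − 8 − 0 = 0. So H_2 = 0.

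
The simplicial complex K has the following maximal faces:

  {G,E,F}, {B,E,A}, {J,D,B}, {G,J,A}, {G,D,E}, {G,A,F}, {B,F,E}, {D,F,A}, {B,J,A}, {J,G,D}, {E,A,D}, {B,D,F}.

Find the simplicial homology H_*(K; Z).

We work with the vertex ordering A < B < D < E < F < G < J. The simplices of K, each written with vertices in increasing order, are:

  0-simplices (7): A, B, D, E, F, G, J
  1-simplices (18): AB, AD, AE, AF, AG, AJ, BD, BE, BF, BJ, DE, DF, DG, DJ, EF, EG, FG, GJ
  2-simplices (12): ABE, ABJ, ADE, ADF, AFG, AGJ, BDF, BDJ, BEF, DEG, DGJ, EFG

giving chain groups C_0 ≅ Z^7, C_1 ≅ Z^18, C_2 ≅ Z^12.

∂_1: C_1 → C_0 sends each edge [p,q] (with p < q) to q − p. For instance
  ∂AJ = J − A.
This gives a 7×18 integer matrix of rank 6; reducing to Smith normal form yields diagonal entries (1,1,1,1,1,1).

Boundary ∂_2: C_2 → C_1 maps a triangle to the signed sum of its edges. For instance
  ∂ABJ = BJ − AJ + AB,
  ∂AGJ = GJ − AJ + AG.
The 18×12 boundary matrix has rank 12 and Smith normal form diag(1,1,1,1,1,1,1,1,1,1,1,2).

From H_k ≅ ker(∂_k) / im(∂_{k+1}) we obtain:

  H_0: rank C_0 − rank ∂_1 = 7 − 6 = 1, and the invariant factors of ∂_1 are all 1, so H_0 = Z.
  H_1: rank ker ∂_1 − rank ∂_2 = (18 − 6) − 12 = 0, and ∂_2 has invariant factor 2 > 1, so H_1 = Z/2.
  H_2: rank ker ∂_2 − rank ∂_3 = (12 − 12) − 0 = 0, and there is no ∂_3, so H_2 = 0.

As a check, the Euler characteristic is 7 − 18 + 12 = 1, which agrees with 1 − 0 + 0 = 1.
(K is a triangulation of the real projective plane RP^2.)

H_0 ≅ Z,  H_1 ≅ Z/2,  H_2 = 0.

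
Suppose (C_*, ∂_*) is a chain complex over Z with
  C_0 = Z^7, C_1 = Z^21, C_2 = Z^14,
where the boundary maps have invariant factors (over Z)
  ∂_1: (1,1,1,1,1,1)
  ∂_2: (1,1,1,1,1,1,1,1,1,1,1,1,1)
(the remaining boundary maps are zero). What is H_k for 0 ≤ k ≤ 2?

H_0 = Z,  H_1 = Z^2,  H_2 = Z.

H_0: b_0 = 7 − 0 − 6 = 1; torsion from ∂_1 factors > 1: none. So H_0 = Z.
H_1: b_1 = 21 − 6 − 13 = 2; torsion from ∂_2 factors > 1: none. So H_1 = Z^2.
H_2: b_2 = 14 − 13 − 0 = 1; torsion from ∂_3 factors > 1: none. So H_2 = Z.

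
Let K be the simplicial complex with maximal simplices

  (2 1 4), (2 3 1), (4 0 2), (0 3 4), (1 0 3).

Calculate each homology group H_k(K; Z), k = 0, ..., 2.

H_0 ≅ Z,  H_1 ≅ Z,  H_2 = 0.

K has 5 vertices, 10 edges, 5 triangles.
rank ∂_0 = 0, rank ∂_1 = 4 ⇒ b_0 = 5 − 0 − 4 = 1; all invariant factors of ∂_1 are 1 so no torsion. So H_0 ≅ Z.
rank ∂_1 = 4, rank ∂_2 = 5 ⇒ b_1 = 10 − 4 − 5 = 1; all invariant factors of ∂_2 are 1 so no torsion. So H_1 ≅ Z.
rank ∂_2 = 5, rank ∂_3 = 0 ⇒ b_2 = 5 − 5 − 0 = 0. So H_2 ≅ 0.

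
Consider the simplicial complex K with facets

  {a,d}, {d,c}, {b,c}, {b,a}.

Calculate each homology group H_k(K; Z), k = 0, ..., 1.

We work with the vertex ordering a < b < c < d. The simplices of K, each written with vertices in increasing order, are:

  0-simplices (4): a, b, c, d
  1-simplices (4): ab, ad, bc, cd

so the chain groups are C_0 ≅ Z^4, C_1 ≅ Z^4.

Boundary ∂_1: C_1 → C_0 sends each edge [p,q] (with p < q) to q − p. For instance
  ∂ad = d − a.
This gives a 4×4 integer matrix of rank 3; reducing to Smith normal form yields diagonal entries (1,1,1).

From H_k ≅ ker(∂_k) / im(∂_{k+1}) we obtain:

  H_0: rank C_0 − rank ∂_1 = 4 − 3 = 1, and the invariant factors of ∂_1 are all 1, so H_0 ≅ Z.
  H_1: rank ker ∂_1 − rank ∂_2 = (4 − 3) − 0 = 1, and there is no ∂_2, so H_1 ≅ Z.

H_0 = Z,  H_1 = Z.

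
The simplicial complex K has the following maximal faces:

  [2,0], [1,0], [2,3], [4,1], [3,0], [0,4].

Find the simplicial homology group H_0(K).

H_0 ≅ Z.

We work with the vertex ordering 0 < 1 < 2 < 3 < 4. The simplices of K, each written with vertices in increasing order, are:

  0-simplices (5): [0], [1], [2], [3], [4]
  1-simplices (6): [0,1], [0,2], [0,3], [0,4], [1,4], [2,3]

so the chain groups are C_0 ≅ Z^5, C_1 ≅ Z^6.

Boundary ∂_1: C_1 → C_0 maps an edge to its endpoints' difference, ∂[p,q] = q − p. For instance
  ∂[0,3] = [3] − [0].
The resulting 5×6 matrix has rank 4, and its Smith normal form has invariant factors (1,1,1,1).

Reading off H_k = ker ∂_k / im ∂_{k+1}:

  H_0: rank C_0 − rank ∂_1 = 5 − 4 = 1, and the invariant factors of ∂_1 are all 1, so H_0 = Z.

(K is a triangulation of a wedge of 2 circles.)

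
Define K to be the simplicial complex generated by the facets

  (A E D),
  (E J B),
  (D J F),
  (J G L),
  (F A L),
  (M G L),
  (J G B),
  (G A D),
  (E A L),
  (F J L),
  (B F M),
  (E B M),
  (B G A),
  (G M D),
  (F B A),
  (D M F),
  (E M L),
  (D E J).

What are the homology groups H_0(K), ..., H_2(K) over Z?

H_0 = Z,  H_1 = Z^2,  H_2 = Z.

We work with the vertex ordering A < B < D < E < F < G < J < L < M. The simplices of K, each written with vertices in increasing order, are:

  0-simplices (9): A, B, D, E, F, G, J, L, M
  1-simplices (27): AB, AD, AE, AF, AG, AL, BE, BF, BG, BJ, BM, DE, DF, DG, DJ, DM, EJ, EL, EM, FJ, FL, FM, GJ, GL, GM, JL, LM
  2-simplices (18): ABF, ABG, ADE, ADG, AEL, AFL, BEJ, BEM, BFM, BGJ, DEJ, DFJ, DFM, DGM, ELM, FJL, GJL, GLM

giving chain groups C_0 ≅ Z^9, C_1 ≅ Z^27, C_2 ≅ Z^18.

The boundary map ∂_1: C_1 → C_0 is given by ∂[p,q] = [q] − [p]. For instance
  ∂DE = E − D.
As a 9×27 matrix over Z this has rank 8, with invariant factors (1,1,1,1,1,1,1,1).

∂_2: C_2 → C_1 maps a triangle to the signed sum of its edges. For instance
  ∂ADG = DG − AG + AD,
  ∂AEL = EL − AL + AE.
This gives a 27×18 integer matrix of rank 17; reducing to Smith normal form yields diagonal entries (1,1,1,1,1,1,1,1,1,1,1,1,1,1,1,1,1).

Now H_k = ker ∂_k / im ∂_{k+1}, so:

  H_0: rank C_0 − rank ∂_1 = 9 − 8 = 1, and the invariant factors of ∂_1 are all 1, so H_0 ≅ Z.
  H_1: rank ker ∂_1 − rank ∂_2 = (27 − 8) − 17 = 2, and the invariant factors of ∂_2 are all 1, so H_1 ≅ Z^2.
  H_2: rank ker ∂_2 − rank ∂_3 = (18 − 17) − 0 = 1, and there is no ∂_3, so H_2 ≅ Z.

As a check, the Euler characteristic is 9 − 27 + 18 = 0, which agrees with 1 − 2 + 1 = 0.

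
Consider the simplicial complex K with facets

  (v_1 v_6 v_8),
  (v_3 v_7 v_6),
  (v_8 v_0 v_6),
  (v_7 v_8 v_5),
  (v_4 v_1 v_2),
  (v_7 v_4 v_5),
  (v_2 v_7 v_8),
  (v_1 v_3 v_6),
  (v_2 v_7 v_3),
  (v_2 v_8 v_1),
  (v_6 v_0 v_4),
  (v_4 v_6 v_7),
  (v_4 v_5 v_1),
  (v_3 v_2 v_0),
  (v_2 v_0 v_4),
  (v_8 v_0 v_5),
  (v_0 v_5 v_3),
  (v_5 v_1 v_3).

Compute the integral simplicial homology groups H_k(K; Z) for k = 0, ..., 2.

Fix the vertex order v_0 < v_1 < v_2 < v_3 < v_4 < v_5 < v_6 < v_7 < v_8 and write every simplex with vertices in increasing order. Then dim K = 2 and the simplices of K are:

  0-simplices (9): [v_0], [v_1], [v_2], [v_3], [v_4], [v_5], [v_6], [v_7], [v_8]
  1-simplices (27): (27 of them)
  2-simplices (18): (18 of them)

giving chain groups C_0 ≅ Z^9, C_1 ≅ Z^27, C_2 ≅ Z^18.

∂_1: C_1 → C_0 sends each edge [p,q] (with p < q) to q − p.
As a 9×27 matrix over Z this has rank 8, with invariant factors (1,1,1,1,1,1,1,1).

The boundary map ∂_2: C_2 → C_1 acts by ∂[p,q,r] = [q,r] − [p,r] + [p,q]. For instance
  ∂[v_5,v_7,v_8] = [v_7,v_8] − [v_5,v_8] + [v_5,v_7],
  ∂[v_3,v_6,v_7] = [v_6,v_7] − [v_3,v_7] + [v_3,v_6].
The resulting 27×18 matrix has rank 17, and its Smith normal form has invariant factors (1,1,1,1,1,1,1,1,1,1,1,1,1,1,1,1,1).

Computing H_k = (kernel of ∂_k) / (image of ∂_{k+1}):

  H_0: rank C_0 − rank ∂_1 = 9 − 8 = 1, and the invariant factors of ∂_1 are all 1, so H_0 ≅ Z.
  H_1: rank ker ∂_1 − rank ∂_2 = (27 − 8) − 17 = 2, and the invariant factors of ∂_2 are all 1, so H_1 ≅ Z^2.
  H_2: rank ker ∂_2 − rank ∂_3 = (18 − 17) − 0 = 1, and there is no ∂_3, so H_2 ≅ Z.

As a check, the Euler characteristic is 9 − 27 + 18 = 0, which agrees with 1 − 2 + 1 = 0.
(K is a triangulation of the torus T^2.)

H_0 = Z,  H_1 = Z^2,  H_2 = Z.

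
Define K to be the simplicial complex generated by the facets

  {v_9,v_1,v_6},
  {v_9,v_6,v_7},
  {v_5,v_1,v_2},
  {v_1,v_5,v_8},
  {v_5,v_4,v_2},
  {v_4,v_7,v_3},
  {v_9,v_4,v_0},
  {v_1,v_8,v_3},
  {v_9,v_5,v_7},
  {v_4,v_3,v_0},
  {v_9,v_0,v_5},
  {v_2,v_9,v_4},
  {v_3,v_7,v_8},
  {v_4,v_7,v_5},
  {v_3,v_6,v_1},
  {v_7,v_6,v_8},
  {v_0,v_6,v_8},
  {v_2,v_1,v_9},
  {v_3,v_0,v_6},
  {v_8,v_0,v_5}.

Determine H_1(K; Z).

Fix the vertex order v_0 < v_1 < v_2 < v_3 < v_4 < v_5 < v_6 < v_7 < v_8 < v_9 and write every simplex with vertices in increasing order. Then dim K = 2 and the simplices of K are:

  0-simplices (10): [v_0], [v_1], [v_2], [v_3], [v_4], [v_5], [v_6], [v_7], [v_8], [v_9]
  1-simplices (30): (30 of them)
  2-simplices (20): (20 of them)

Hence C_0 ≅ Z^10, C_1 ≅ Z^30, C_2 ≅ Z^20.

Boundary ∂_1: C_1 → C_0 is given by ∂[p,q] = [q] − [p]. For instance
  ∂[v_3,v_6] = [v_6] − [v_3].
The 10×30 boundary matrix has rank 9 and Smith normal form diag(1,1,1,1,1,1,1,1,1).

The boundary map ∂_2: C_2 → C_1 sends each 2-simplex [p,q,r] to [q,r] − [p,r] + [p,q]. For instance
  ∂[v_0,v_4,v_9] = [v_4,v_9] − [v_0,v_9] + [v_0,v_4],
  ∂[v_0,v_5,v_9] = [v_5,v_9] − [v_0,v_9] + [v_0,v_5].
As a 30×20 matrix over Z this has rank 20, with invariant factors (1,1,1,1,1,1,1,1,1,1,1,1,1,1,1,1,1,1,1,2).

Now H_k = ker ∂_k / im ∂_{k+1}, so:

  H_1: rank ker ∂_1 − rank ∂_2 = (30 − 9) − 20 = 1, and ∂_2 has invariant factor 2 > 1, so H_1 ≅ Z ⊕ Z/2Z.

H_1 ≅ Z ⊕ Z/2Z.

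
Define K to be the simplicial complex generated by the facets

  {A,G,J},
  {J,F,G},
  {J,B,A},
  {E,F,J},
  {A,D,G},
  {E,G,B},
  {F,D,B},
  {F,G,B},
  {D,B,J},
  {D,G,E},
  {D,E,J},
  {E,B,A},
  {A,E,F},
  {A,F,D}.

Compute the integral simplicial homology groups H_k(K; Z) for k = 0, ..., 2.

H_0 = Z,  H_1 = Z^2,  H_2 = Z.

Order the vertices as A < B < D < E < F < G < J. Listing each simplex with vertices in this order, K has dimension 2 with simplices:

  0-simplices (7): A, B, D, E, F, G, J
  1-simplices (21): AB, AD, AE, AF, AG, AJ, BD, BE, BF, BG, BJ, DE, DF, DG, DJ, EF, EG, EJ, FG, FJ, GJ
  2-simplices (14): ABE, ABJ, ADF, ADG, AEF, AGJ, BDF, BDJ, BEG, BFG, DEG, DEJ, EFJ, FGJ

Hence C_0 ≅ Z^7, C_1 ≅ Z^21, C_2 ≅ Z^14.

∂_1: C_1 → C_0 maps an edge to its endpoints' difference, ∂[p,q] = q − p.
As a 7×21 matrix over Z this has rank 6, with invariant factors (1,1,1,1,1,1).

Boundary ∂_2: C_2 → C_1 acts by ∂[p,q,r] = [q,r] − [p,r] + [p,q]. For instance
  ∂BDJ = DJ − BJ + BD,
  ∂ADF = DF − AF + AD.
The 21×14 boundary matrix has rank 13 and Smith normal form diag(1,1,1,1,1,1,1,1,1,1,1,1,1).

Reading off H_k = ker ∂_k / im ∂_{k+1}:

  H_0: rank C_0 − rank ∂_1 = 7 − 6 = 1, and the invariant factors of ∂_1 are all 1, so H_0 = Z.
  H_1: rank ker ∂_1 − rank ∂_2 = (21 − 6) − 13 = 2, and the invariant factors of ∂_2 are all 1, so H_1 = Z^2.
  H_2: rank ker ∂_2 − rank ∂_3 = (14 − 13) − 0 = 1, and there is no ∂_3, so H_2 = Z.

As a check, the Euler characteristic is 7 − 21 + 14 = 0, which agrees with 1 − 2 + 1 = 0.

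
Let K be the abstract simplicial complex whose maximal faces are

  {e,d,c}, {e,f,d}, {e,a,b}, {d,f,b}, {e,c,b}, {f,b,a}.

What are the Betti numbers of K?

Order the vertices as a < b < c < d < e < f. Listing each simplex with vertices in this order, K has dimension 2 with simplices:

  0-simplices (6): a, b, c, d, e, f
  1-simplices (12): ab, ae, af, bc, bd, be, bf, cd, ce, de, df, ef
  2-simplices (6): abe, abf, bce, bdf, cde, def

Hence C_0 ≅ Z^6, C_1 ≅ Z^12, C_2 ≅ Z^6.

Boundary ∂_1: C_1 → C_0 is given by ∂[p,q] = [q] − [p].
The resulting 6×12 matrix has rank 5, and its Smith normal form has invariant factors (1,1,1,1,1).

∂_2: C_2 → C_1 acts by ∂[p,q,r] = [q,r] − [p,r] + [p,q]. For instance
  ∂abe = be − ae + ab,
  ∂bce = ce − be + bc.
As a 12×6 matrix over Z this has rank 6, with invariant factors (1,1,1,1,1,1).

Computing H_k = (kernel of ∂_k) / (image of ∂_{k+1}):

  H_0: rank C_0 − rank ∂_1 = 6 − 5 = 1, and the invariant factors of ∂_1 are all 1, so H_0 ≅ Z.
  H_1: rank ker ∂_1 − rank ∂_2 = (12 − 5) − 6 = 1, and the invariant factors of ∂_2 are all 1, so H_1 ≅ Z.
  H_2: rank ker ∂_2 − rank ∂_3 = (6 − 6) − 0 = 0, and there is no ∂_3, so H_2 ≅ 0.

Hence the Betti numbers are b_0 = 1, b_1 = 1, b_2 = 0.

b_0 = 1, b_1 = 1, b_2 = 0.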